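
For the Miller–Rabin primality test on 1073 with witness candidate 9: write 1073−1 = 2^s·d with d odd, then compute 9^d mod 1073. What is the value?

1073 − 1 = 1072 = 2^4 · 67, so d = 67.
9^1 ≡ 9 (mod 1073)
9^2 ≡ 9^2 = 81 ≡ 81 (mod 1073)
9^4 ≡ 81^2 = 6561 ≡ 123 (mod 1073)
9^8 ≡ 123^2 = 15129 ≡ 107 (mod 1073)
9^16 ≡ 107^2 = 11449 ≡ 719 (mod 1073)
9^32 ≡ 719^2 = 516961 ≡ 848 (mod 1073)
9^64 ≡ 848^2 = 719104 ≡ 194 (mod 1073)
67 = 64 + 2 + 1 in binary powers of 2.
So 9^67 ≡ 194 · 81 · 9 ≡ 863 (mod 1073).
Squaring chain: 863 → 107 → 719 → 848; never reaches −1, so base 9 is a Miller–Rabin witness that 1073 is composite.

863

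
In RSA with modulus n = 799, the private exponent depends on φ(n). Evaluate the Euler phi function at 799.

Factor: 799 = 17 · 47.
φ(799) = (17−1) · (47−1) = 16 · 46 = 736.

736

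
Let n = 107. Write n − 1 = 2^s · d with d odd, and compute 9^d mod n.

107 − 1 = 106 = 2^1 · 53, so d = 53.
9^1 ≡ 9 (mod 107)
9^2 ≡ 9^2 = 81 ≡ 81 (mod 107)
9^4 ≡ 81^2 = 6561 ≡ 34 (mod 107)
9^8 ≡ 34^2 = 1156 ≡ 86 (mod 107)
9^16 ≡ 86^2 = 7396 ≡ 13 (mod 107)
9^32 ≡ 13^2 = 169 ≡ 62 (mod 107)
53 = 32 + 16 + 4 + 1 in binary powers of 2.
So 9^53 ≡ 62 · 13 · 34 · 9 ≡ 1 (mod 107).
Since 9^d ≡ 1 (mod 107), base 9 does not prove 107 composite.

1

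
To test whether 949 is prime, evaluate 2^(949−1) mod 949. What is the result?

2^1 ≡ 2 (mod 949)
2^2 ≡ 2^2 = 4 ≡ 4 (mod 949)
2^4 ≡ 4^2 = 16 ≡ 16 (mod 949)
2^8 ≡ 16^2 = 256 ≡ 256 (mod 949)
2^16 ≡ 256^2 = 65536 ≡ 55 (mod 949)
2^32 ≡ 55^2 = 3025 ≡ 178 (mod 949)
2^64 ≡ 178^2 = 31684 ≡ 367 (mod 949)
2^128 ≡ 367^2 = 134689 ≡ 880 (mod 949)
2^256 ≡ 880^2 = 774400 ≡ 16 (mod 949)
2^512 ≡ 16^2 = 256 ≡ 256 (mod 949)
948 = 512 + 256 + 128 + 32 + 16 + 4 in binary powers of 2.
So 2^948 ≡ 256 · 16 · 880 · 178 · 55 · 16 ≡ 300 (mod 949).
Since 300 ≠ 1, base 2 is a Fermat witness: 949 is composite.

300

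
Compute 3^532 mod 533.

81

3^1 ≡ 3 (mod 533)
3^2 ≡ 3^2 = 9 ≡ 9 (mod 533)
3^4 ≡ 9^2 = 81 ≡ 81 (mod 533)
3^8 ≡ 81^2 = 6561 ≡ 165 (mod 533)
3^16 ≡ 165^2 = 27225 ≡ 42 (mod 533)
3^32 ≡ 42^2 = 1764 ≡ 165 (mod 533)
3^64 ≡ 165^2 = 27225 ≡ 42 (mod 533)
3^128 ≡ 42^2 = 1764 ≡ 165 (mod 533)
3^256 ≡ 165^2 = 27225 ≡ 42 (mod 533)
3^512 ≡ 42^2 = 1764 ≡ 165 (mod 533)
532 = 512 + 16 + 4 in binary powers of 2.
So 3^532 ≡ 165 · 42 · 81 ≡ 81 (mod 533).
Since 81 ≠ 1, base 3 is a Fermat witness: 533 is composite.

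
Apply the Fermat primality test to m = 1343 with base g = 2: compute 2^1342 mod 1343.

914

2^1 ≡ 2 (mod 1343)
2^2 ≡ 2^2 = 4 ≡ 4 (mod 1343)
2^4 ≡ 4^2 = 16 ≡ 16 (mod 1343)
2^8 ≡ 16^2 = 256 ≡ 256 (mod 1343)
2^16 ≡ 256^2 = 65536 ≡ 1072 (mod 1343)
2^32 ≡ 1072^2 = 1149184 ≡ 919 (mod 1343)
2^64 ≡ 919^2 = 844561 ≡ 1157 (mod 1343)
2^128 ≡ 1157^2 = 1338649 ≡ 1021 (mod 1343)
2^256 ≡ 1021^2 = 1042441 ≡ 273 (mod 1343)
2^512 ≡ 273^2 = 74529 ≡ 664 (mod 1343)
2^1024 ≡ 664^2 = 440896 ≡ 392 (mod 1343)
1342 = 1024 + 256 + 32 + 16 + 8 + 4 + 2 in binary powers of 2.
So 2^1342 ≡ 392 · 273 · 919 · 1072 · 256 · 16 · 4 ≡ 914 (mod 1343).
Since 914 ≠ 1, base 2 is a Fermat witness: 1343 is composite.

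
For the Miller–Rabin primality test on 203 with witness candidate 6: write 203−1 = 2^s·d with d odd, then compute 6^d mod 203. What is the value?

13

203 − 1 = 202 = 2^1 · 101, so d = 101.
6^1 ≡ 6 (mod 203)
6^2 ≡ 6^2 = 36 ≡ 36 (mod 203)
6^4 ≡ 36^2 = 1296 ≡ 78 (mod 203)
6^8 ≡ 78^2 = 6084 ≡ 197 (mod 203)
6^16 ≡ 197^2 = 38809 ≡ 36 (mod 203)
6^32 ≡ 36^2 = 1296 ≡ 78 (mod 203)
6^64 ≡ 78^2 = 6084 ≡ 197 (mod 203)
101 = 64 + 32 + 4 + 1 in binary powers of 2.
So 6^101 ≡ 197 · 78 · 78 · 6 ≡ 13 (mod 203).
Squaring chain: 13; never reaches −1, so base 6 is a Miller–Rabin witness that 203 is composite.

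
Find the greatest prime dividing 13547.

13547 = 19 · 713
713 = 23 · 31
31 is prime.
So 13547 = 19 · 23 · 31; the largest prime factor is 31.

31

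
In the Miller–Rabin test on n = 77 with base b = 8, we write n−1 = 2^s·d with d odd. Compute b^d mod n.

29

77 − 1 = 76 = 2^2 · 19, so d = 19.
8^1 ≡ 8 (mod 77)
8^2 ≡ 8^2 = 64 ≡ 64 (mod 77)
8^4 ≡ 64^2 = 4096 ≡ 15 (mod 77)
8^8 ≡ 15^2 = 225 ≡ 71 (mod 77)
8^16 ≡ 71^2 = 5041 ≡ 36 (mod 77)
19 = 16 + 2 + 1 in binary powers of 2.
So 8^19 ≡ 36 · 64 · 8 ≡ 29 (mod 77).
Squaring chain: 29 → 71; never reaches −1, so base 8 is a Miller–Rabin witness that 77 is composite.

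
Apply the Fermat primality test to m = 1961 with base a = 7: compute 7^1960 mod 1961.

7^1 ≡ 7 (mod 1961)
7^2 ≡ 7^2 = 49 ≡ 49 (mod 1961)
7^4 ≡ 49^2 = 2401 ≡ 440 (mod 1961)
7^8 ≡ 440^2 = 193600 ≡ 1422 (mod 1961)
7^16 ≡ 1422^2 = 2022084 ≡ 293 (mod 1961)
7^32 ≡ 293^2 = 85849 ≡ 1526 (mod 1961)
7^64 ≡ 1526^2 = 2328676 ≡ 969 (mod 1961)
7^128 ≡ 969^2 = 938961 ≡ 1603 (mod 1961)
7^256 ≡ 1603^2 = 2569609 ≡ 699 (mod 1961)
7^512 ≡ 699^2 = 488601 ≡ 312 (mod 1961)
7^1024 ≡ 312^2 = 97344 ≡ 1255 (mod 1961)
1960 = 1024 + 512 + 256 + 128 + 32 + 8 in binary powers of 2.
So 7^1960 ≡ 1255 · 312 · 699 · 1603 · 1526 · 1422 ≡ 1255 (mod 1961).
Since 1255 ≠ 1, base 7 is a Fermat witness: 1961 is composite.

1255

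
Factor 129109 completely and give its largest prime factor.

67

129109 = 41 · 3149
3149 = 47 · 67
67 is prime.
So 129109 = 41 · 47 · 67; the largest prime factor is 67.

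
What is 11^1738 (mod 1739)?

1062

11^1 ≡ 11 (mod 1739)
11^2 ≡ 11^2 = 121 ≡ 121 (mod 1739)
11^4 ≡ 121^2 = 14641 ≡ 729 (mod 1739)
11^8 ≡ 729^2 = 531441 ≡ 1046 (mod 1739)
11^16 ≡ 1046^2 = 1094116 ≡ 285 (mod 1739)
11^32 ≡ 285^2 = 81225 ≡ 1231 (mod 1739)
11^64 ≡ 1231^2 = 1515361 ≡ 692 (mod 1739)
11^128 ≡ 692^2 = 478864 ≡ 639 (mod 1739)
11^256 ≡ 639^2 = 408321 ≡ 1395 (mod 1739)
11^512 ≡ 1395^2 = 1946025 ≡ 84 (mod 1739)
11^1024 ≡ 84^2 = 7056 ≡ 100 (mod 1739)
1738 = 1024 + 512 + 128 + 64 + 8 + 2 in binary powers of 2.
So 11^1738 ≡ 100 · 84 · 639 · 692 · 1046 · 121 ≡ 1062 (mod 1739).
Since 1062 ≠ 1, base 11 is a Fermat witness: 1739 is composite.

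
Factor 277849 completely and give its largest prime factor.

277849 = 11 · 25259
25259 = 13 · 1943
1943 = 29 · 67
67 is prime.
So 277849 = 11 · 13 · 29 · 67; the largest prime factor is 67.

67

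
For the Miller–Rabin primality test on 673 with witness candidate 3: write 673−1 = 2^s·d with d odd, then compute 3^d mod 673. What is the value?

347

673 − 1 = 672 = 2^5 · 21, so d = 21.
3^1 ≡ 3 (mod 673)
3^2 ≡ 3^2 = 9 ≡ 9 (mod 673)
3^4 ≡ 9^2 = 81 ≡ 81 (mod 673)
3^8 ≡ 81^2 = 6561 ≡ 504 (mod 673)
3^16 ≡ 504^2 = 254016 ≡ 295 (mod 673)
21 = 16 + 4 + 1 in binary powers of 2.
So 3^21 ≡ 295 · 81 · 3 ≡ 347 (mod 673).
Squaring chain: 347 → 615 → 672 → 1 → 1; reaches −1, so base 3 does not prove 673 composite.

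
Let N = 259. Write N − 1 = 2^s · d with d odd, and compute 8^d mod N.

259 − 1 = 258 = 2^1 · 129, so d = 129.
8^1 ≡ 8 (mod 259)
8^2 ≡ 8^2 = 64 ≡ 64 (mod 259)
8^4 ≡ 64^2 = 4096 ≡ 211 (mod 259)
8^8 ≡ 211^2 = 44521 ≡ 232 (mod 259)
8^16 ≡ 232^2 = 53824 ≡ 211 (mod 259)
8^32 ≡ 211^2 = 44521 ≡ 232 (mod 259)
8^64 ≡ 232^2 = 53824 ≡ 211 (mod 259)
8^128 ≡ 211^2 = 44521 ≡ 232 (mod 259)
129 = 128 + 1 in binary powers of 2.
So 8^129 ≡ 232 · 8 ≡ 43 (mod 259).
Squaring chain: 43; never reaches −1, so base 8 is a Miller–Rabin witness that 259 is composite.

43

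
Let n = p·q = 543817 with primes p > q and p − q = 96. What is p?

Since p = q + 96, we have 543817 = q(q + 96), so q² + 96q − 543817 = 0.
Discriminant: 96² + 4·543817 = 9216 + 2175268 = 2184484; √2184484 = 1478.
q = (−96 + 1478)/2 = 691, and p = q + 96 = 787.
Check: 691 · 787 = 543817.

787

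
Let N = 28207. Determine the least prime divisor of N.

67

28207 is odd.
Digit sum 19, not divisible by 3.
Ends in 7: not divisible by 5.
7: 28207 = 7·4029 + 4
11: 28207 = 11·2564 + 3
13: 28207 = 13·2169 + 10
17: 28207 = 17·1659 + 4
19: 28207 = 19·1484 + 11
23: 28207 = 23·1226 + 9
29: 28207 = 29·972 + 19
31: 28207 = 31·909 + 28
37: 28207 = 37·762 + 13
41: 28207 = 41·687 + 40
43: 28207 = 43·655 + 42
47: 28207 = 47·600 + 7
53: 28207 = 53·532 + 11
59: 28207 = 59·478 + 5
61: 28207 = 61·462 + 25
67: 28207 = 67·421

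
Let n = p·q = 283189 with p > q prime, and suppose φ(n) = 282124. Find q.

φ(n) = (p−1)(q−1) = n − (p+q) + 1, so p + q = 283189 − 282124 + 1 = 1066.
p and q are the roots of t² − 1066t + 283189 = 0.
Discriminant: 1066² − 4·283189 = 1136356 − 1132756 = 3600; √3600 = 60.
q = (1066 − 60)/2 = 503, p = (1066 + 60)/2 = 563.
Check: 503 · 563 = 283189.

503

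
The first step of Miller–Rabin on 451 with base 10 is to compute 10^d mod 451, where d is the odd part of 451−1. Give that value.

329

451 − 1 = 450 = 2^1 · 225, so d = 225.
10^1 ≡ 10 (mod 451)
10^2 ≡ 10^2 = 100 ≡ 100 (mod 451)
10^4 ≡ 100^2 = 10000 ≡ 78 (mod 451)
10^8 ≡ 78^2 = 6084 ≡ 221 (mod 451)
10^16 ≡ 221^2 = 48841 ≡ 133 (mod 451)
10^32 ≡ 133^2 = 17689 ≡ 100 (mod 451)
10^64 ≡ 100^2 = 10000 ≡ 78 (mod 451)
10^128 ≡ 78^2 = 6084 ≡ 221 (mod 451)
225 = 128 + 64 + 32 + 1 in binary powers of 2.
So 10^225 ≡ 221 · 78 · 100 · 10 ≡ 329 (mod 451).
Squaring chain: 329; never reaches −1, so base 10 is a Miller–Rabin witness that 451 is composite.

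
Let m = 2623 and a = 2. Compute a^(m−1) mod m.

2553

2^1 ≡ 2 (mod 2623)
2^2 ≡ 2^2 = 4 ≡ 4 (mod 2623)
2^4 ≡ 4^2 = 16 ≡ 16 (mod 2623)
2^8 ≡ 16^2 = 256 ≡ 256 (mod 2623)
2^16 ≡ 256^2 = 65536 ≡ 2584 (mod 2623)
2^32 ≡ 2584^2 = 6677056 ≡ 1521 (mod 2623)
2^64 ≡ 1521^2 = 2313441 ≡ 2578 (mod 2623)
2^128 ≡ 2578^2 = 6646084 ≡ 2025 (mod 2623)
2^256 ≡ 2025^2 = 4100625 ≡ 876 (mod 2623)
2^512 ≡ 876^2 = 767376 ≡ 1460 (mod 2623)
2^1024 ≡ 1460^2 = 2131600 ≡ 1724 (mod 2623)
2^2048 ≡ 1724^2 = 2972176 ≡ 317 (mod 2623)
2622 = 2048 + 512 + 32 + 16 + 8 + 4 + 2 in binary powers of 2.
So 2^2622 ≡ 317 · 1460 · 1521 · 2584 · 256 · 16 · 4 ≡ 2553 (mod 2623).
Since 2553 ≠ 1, base 2 is a Fermat witness: 2623 is composite.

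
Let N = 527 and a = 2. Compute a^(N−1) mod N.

64

2^1 ≡ 2 (mod 527)
2^2 ≡ 2^2 = 4 ≡ 4 (mod 527)
2^4 ≡ 4^2 = 16 ≡ 16 (mod 527)
2^8 ≡ 16^2 = 256 ≡ 256 (mod 527)
2^16 ≡ 256^2 = 65536 ≡ 188 (mod 527)
2^32 ≡ 188^2 = 35344 ≡ 35 (mod 527)
2^64 ≡ 35^2 = 1225 ≡ 171 (mod 527)
2^128 ≡ 171^2 = 29241 ≡ 256 (mod 527)
2^256 ≡ 256^2 = 65536 ≡ 188 (mod 527)
2^512 ≡ 188^2 = 35344 ≡ 35 (mod 527)
526 = 512 + 8 + 4 + 2 in binary powers of 2.
So 2^526 ≡ 35 · 256 · 16 · 4 ≡ 64 (mod 527).
Since 64 ≠ 1, base 2 is a Fermat witness: 527 is composite.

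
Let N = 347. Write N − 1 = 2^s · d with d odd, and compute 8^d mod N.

347 − 1 = 346 = 2^1 · 173, so d = 173.
8^1 ≡ 8 (mod 347)
8^2 ≡ 8^2 = 64 ≡ 64 (mod 347)
8^4 ≡ 64^2 = 4096 ≡ 279 (mod 347)
8^8 ≡ 279^2 = 77841 ≡ 113 (mod 347)
8^16 ≡ 113^2 = 12769 ≡ 277 (mod 347)
8^32 ≡ 277^2 = 76729 ≡ 42 (mod 347)
8^64 ≡ 42^2 = 1764 ≡ 29 (mod 347)
8^128 ≡ 29^2 = 841 ≡ 147 (mod 347)
173 = 128 + 32 + 8 + 4 + 1 in binary powers of 2.
So 8^173 ≡ 147 · 42 · 113 · 279 · 8 ≡ 346 (mod 347).
Since 8^d ≡ 346 (mod 347), base 8 does not prove 347 composite.

346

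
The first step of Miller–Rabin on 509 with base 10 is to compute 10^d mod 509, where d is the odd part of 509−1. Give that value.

509 − 1 = 508 = 2^2 · 127, so d = 127.
10^1 ≡ 10 (mod 509)
10^2 ≡ 10^2 = 100 ≡ 100 (mod 509)
10^4 ≡ 100^2 = 10000 ≡ 329 (mod 509)
10^8 ≡ 329^2 = 108241 ≡ 333 (mod 509)
10^16 ≡ 333^2 = 110889 ≡ 436 (mod 509)
10^32 ≡ 436^2 = 190096 ≡ 239 (mod 509)
10^64 ≡ 239^2 = 57121 ≡ 113 (mod 509)
127 = 64 + 32 + 16 + 8 + 4 + 2 + 1 in binary powers of 2.
So 10^127 ≡ 113 · 239 · 436 · 333 · 329 · 100 · 10 ≡ 208 (mod 509).
Squaring chain: 208 → 508; reaches −1, so base 10 does not prove 509 composite.

208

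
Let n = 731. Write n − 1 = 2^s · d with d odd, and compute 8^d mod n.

94

731 − 1 = 730 = 2^1 · 365, so d = 365.
8^1 ≡ 8 (mod 731)
8^2 ≡ 8^2 = 64 ≡ 64 (mod 731)
8^4 ≡ 64^2 = 4096 ≡ 441 (mod 731)
8^8 ≡ 441^2 = 194481 ≡ 35 (mod 731)
8^16 ≡ 35^2 = 1225 ≡ 494 (mod 731)
8^32 ≡ 494^2 = 244036 ≡ 613 (mod 731)
8^64 ≡ 613^2 = 375769 ≡ 35 (mod 731)
8^128 ≡ 35^2 = 1225 ≡ 494 (mod 731)
8^256 ≡ 494^2 = 244036 ≡ 613 (mod 731)
365 = 256 + 64 + 32 + 8 + 4 + 1 in binary powers of 2.
So 8^365 ≡ 613 · 35 · 613 · 35 · 441 · 8 ≡ 94 (mod 731).
Squaring chain: 94; never reaches −1, so base 8 is a Miller–Rabin witness that 731 is composite.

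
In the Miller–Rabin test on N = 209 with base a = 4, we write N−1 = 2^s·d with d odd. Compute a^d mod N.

9

209 − 1 = 208 = 2^4 · 13, so d = 13.
4^1 ≡ 4 (mod 209)
4^2 ≡ 4^2 = 16 ≡ 16 (mod 209)
4^4 ≡ 16^2 = 256 ≡ 47 (mod 209)
4^8 ≡ 47^2 = 2209 ≡ 119 (mod 209)
13 = 8 + 4 + 1 in binary powers of 2.
So 4^13 ≡ 119 · 47 · 4 ≡ 9 (mod 209).
Squaring chain: 9 → 81 → 82 → 36; never reaches −1, so base 4 is a Miller–Rabin witness that 209 is composite.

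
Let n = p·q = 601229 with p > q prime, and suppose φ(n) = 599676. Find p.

827

φ(n) = (p−1)(q−1) = n − (p+q) + 1, so p + q = 601229 − 599676 + 1 = 1554.
p and q are the roots of t² − 1554t + 601229 = 0.
Discriminant: 1554² − 4·601229 = 2414916 − 2404916 = 10000; √10000 = 100.
q = (1554 − 100)/2 = 727, p = (1554 + 100)/2 = 827.
Check: 727 · 827 = 601229.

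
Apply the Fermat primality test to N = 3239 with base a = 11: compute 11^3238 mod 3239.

11^1 ≡ 11 (mod 3239)
11^2 ≡ 11^2 = 121 ≡ 121 (mod 3239)
11^4 ≡ 121^2 = 14641 ≡ 1685 (mod 3239)
11^8 ≡ 1685^2 = 2839225 ≡ 1861 (mod 3239)
11^16 ≡ 1861^2 = 3463321 ≡ 830 (mod 3239)
11^32 ≡ 830^2 = 688900 ≡ 2232 (mod 3239)
11^64 ≡ 2232^2 = 4981824 ≡ 242 (mod 3239)
11^128 ≡ 242^2 = 58564 ≡ 262 (mod 3239)
11^256 ≡ 262^2 = 68644 ≡ 625 (mod 3239)
11^512 ≡ 625^2 = 390625 ≡ 1945 (mod 3239)
11^1024 ≡ 1945^2 = 3783025 ≡ 3112 (mod 3239)
11^2048 ≡ 3112^2 = 9684544 ≡ 3173 (mod 3239)
3238 = 2048 + 1024 + 128 + 32 + 4 + 2 in binary powers of 2.
So 11^3238 ≡ 3173 · 3112 · 262 · 2232 · 1685 · 121 ≡ 3013 (mod 3239).
Since 3013 ≠ 1, base 11 is a Fermat witness: 3239 is composite.

3013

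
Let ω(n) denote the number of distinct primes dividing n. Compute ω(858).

858 = 2 · 429
429 = 3 · 143
143 = 11 · 13
858 = 2 · 3 · 11 · 13, which has 4 distinct prime factors.

4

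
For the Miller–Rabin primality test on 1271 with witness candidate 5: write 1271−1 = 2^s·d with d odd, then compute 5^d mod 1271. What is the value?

893

1271 − 1 = 1270 = 2^1 · 635, so d = 635.
5^1 ≡ 5 (mod 1271)
5^2 ≡ 5^2 = 25 ≡ 25 (mod 1271)
5^4 ≡ 25^2 = 625 ≡ 625 (mod 1271)
5^8 ≡ 625^2 = 390625 ≡ 428 (mod 1271)
5^16 ≡ 428^2 = 183184 ≡ 160 (mod 1271)
5^32 ≡ 160^2 = 25600 ≡ 180 (mod 1271)
5^64 ≡ 180^2 = 32400 ≡ 625 (mod 1271)
5^128 ≡ 625^2 = 390625 ≡ 428 (mod 1271)
5^256 ≡ 428^2 = 183184 ≡ 160 (mod 1271)
5^512 ≡ 160^2 = 25600 ≡ 180 (mod 1271)
635 = 512 + 64 + 32 + 16 + 8 + 2 + 1 in binary powers of 2.
So 5^635 ≡ 180 · 625 · 180 · 160 · 428 · 25 · 5 ≡ 893 (mod 1271).
Squaring chain: 893; never reaches −1, so base 5 is a Miller–Rabin witness that 1271 is composite.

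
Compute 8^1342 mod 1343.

38

8^1 ≡ 8 (mod 1343)
8^2 ≡ 8^2 = 64 ≡ 64 (mod 1343)
8^4 ≡ 64^2 = 4096 ≡ 67 (mod 1343)
8^8 ≡ 67^2 = 4489 ≡ 460 (mod 1343)
8^16 ≡ 460^2 = 211600 ≡ 749 (mod 1343)
8^32 ≡ 749^2 = 561001 ≡ 970 (mod 1343)
8^64 ≡ 970^2 = 940900 ≡ 800 (mod 1343)
8^128 ≡ 800^2 = 640000 ≡ 732 (mod 1343)
8^256 ≡ 732^2 = 535824 ≡ 1310 (mod 1343)
8^512 ≡ 1310^2 = 1716100 ≡ 1089 (mod 1343)
8^1024 ≡ 1089^2 = 1185921 ≡ 52 (mod 1343)
1342 = 1024 + 256 + 32 + 16 + 8 + 4 + 2 in binary powers of 2.
So 8^1342 ≡ 52 · 1310 · 970 · 749 · 460 · 67 · 64 ≡ 38 (mod 1343).
Since 38 ≠ 1, base 8 is a Fermat witness: 1343 is composite.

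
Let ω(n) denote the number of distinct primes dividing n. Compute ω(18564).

18564 = 2^2 · 4641
4641 = 3 · 1547
1547 = 7 · 221
221 = 13 · 17
18564 = 2^2 · 3 · 7 · 13 · 17, which has 5 distinct prime factors.

5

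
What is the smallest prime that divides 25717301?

25717301 is odd.
Digit sum 26, not divisible by 3.
Ends in 1: not divisible by 5.
7: 25717301 = 7·3673900 + 1
11: 25717301 = 11·2337936 + 5
13: 25717301 = 13·1978253 + 12
17: 25717301 = 17·1512782 + 7
19: 25717301 = 19·1353542 + 3
23: 25717301 = 23·1118143 + 12
29: 25717301 = 29·886803 + 14
31: 25717301 = 31·829590 + 11
37: 25717301 = 37·695062 + 7
41: 25717301 = 41·627251 + 10
43: 25717301 = 43·598076 + 33
47: 25717301 = 47·547176 + 29
53: 25717301 = 53·485232 + 5
59: 25717301 = 59·435886 + 27
61: 25717301 = 61·421595 + 6
67: 25717301 = 67·383840 + 21
71: 25717301 = 71·362215 + 36
73: 25717301 = 73·352291 + 58
79: 25717301 = 79·325535 + 36
83: 25717301 = 83·309847

83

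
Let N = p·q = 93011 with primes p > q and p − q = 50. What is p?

331

Since p = q + 50, we have 93011 = q(q + 50), so q² + 50q − 93011 = 0.
Discriminant: 50² + 4·93011 = 2500 + 372044 = 374544; √374544 = 612.
q = (−50 + 612)/2 = 281, and p = q + 50 = 331.
Check: 281 · 331 = 93011.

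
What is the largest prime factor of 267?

89

267 = 3 · 89
89 is prime.
So 267 = 3 · 89; the largest prime factor is 89.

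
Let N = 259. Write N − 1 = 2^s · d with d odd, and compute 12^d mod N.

259 − 1 = 258 = 2^1 · 129, so d = 129.
12^1 ≡ 12 (mod 259)
12^2 ≡ 12^2 = 144 ≡ 144 (mod 259)
12^4 ≡ 144^2 = 20736 ≡ 16 (mod 259)
12^8 ≡ 16^2 = 256 ≡ 256 (mod 259)
12^16 ≡ 256^2 = 65536 ≡ 9 (mod 259)
12^32 ≡ 9^2 = 81 ≡ 81 (mod 259)
12^64 ≡ 81^2 = 6561 ≡ 86 (mod 259)
12^128 ≡ 86^2 = 7396 ≡ 144 (mod 259)
129 = 128 + 1 in binary powers of 2.
So 12^129 ≡ 144 · 12 ≡ 174 (mod 259).
Squaring chain: 174; never reaches −1, so base 12 is a Miller–Rabin witness that 259 is composite.

174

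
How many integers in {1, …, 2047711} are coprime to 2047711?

1995000

Factor: 2047711 = 71 · 151 · 191.
φ(2047711) = (71−1) · (151−1) · (191−1) = 70 · 150 · 190 = 1995000.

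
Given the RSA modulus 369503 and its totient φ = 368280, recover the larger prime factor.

683

φ(n) = (p−1)(q−1) = n − (p+q) + 1, so p + q = 369503 − 368280 + 1 = 1224.
p and q are the roots of t² − 1224t + 369503 = 0.
Discriminant: 1224² − 4·369503 = 1498176 − 1478012 = 20164; √20164 = 142.
q = (1224 − 142)/2 = 541, p = (1224 + 142)/2 = 683.
Check: 541 · 683 = 369503.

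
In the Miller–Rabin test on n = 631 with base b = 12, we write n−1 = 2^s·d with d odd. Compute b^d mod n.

630

631 − 1 = 630 = 2^1 · 315, so d = 315.
12^1 ≡ 12 (mod 631)
12^2 ≡ 12^2 = 144 ≡ 144 (mod 631)
12^4 ≡ 144^2 = 20736 ≡ 544 (mod 631)
12^8 ≡ 544^2 = 295936 ≡ 628 (mod 631)
12^16 ≡ 628^2 = 394384 ≡ 9 (mod 631)
12^32 ≡ 9^2 = 81 ≡ 81 (mod 631)
12^64 ≡ 81^2 = 6561 ≡ 251 (mod 631)
12^128 ≡ 251^2 = 63001 ≡ 532 (mod 631)
12^256 ≡ 532^2 = 283024 ≡ 336 (mod 631)
315 = 256 + 32 + 16 + 8 + 2 + 1 in binary powers of 2.
So 12^315 ≡ 336 · 81 · 9 · 628 · 144 · 12 ≡ 630 (mod 631).
Since 12^d ≡ 630 (mod 631), base 12 does not prove 631 composite.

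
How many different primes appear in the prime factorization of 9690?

9690 = 2 · 4845
4845 = 3 · 1615
1615 = 5 · 323
323 = 17 · 19
9690 = 2 · 3 · 5 · 17 · 19, which has 5 distinct prime factors.

5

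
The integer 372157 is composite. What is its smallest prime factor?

372157 is odd.
Digit sum 25, not divisible by 3.
Ends in 7: not divisible by 5.
7: 372157 = 7·53165 + 2
11: 372157 = 11·33832 + 5
13: 372157 = 13·28627 + 6
17: 372157 = 17·21891 + 10
19: 372157 = 19·19587 + 4
23: 372157 = 23·16180 + 17
29: 372157 = 29·12833

29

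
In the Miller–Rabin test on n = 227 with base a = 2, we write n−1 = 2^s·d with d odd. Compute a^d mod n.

227 − 1 = 226 = 2^1 · 113, so d = 113.
2^1 ≡ 2 (mod 227)
2^2 ≡ 2^2 = 4 ≡ 4 (mod 227)
2^4 ≡ 4^2 = 16 ≡ 16 (mod 227)
2^8 ≡ 16^2 = 256 ≡ 29 (mod 227)
2^16 ≡ 29^2 = 841 ≡ 160 (mod 227)
2^32 ≡ 160^2 = 25600 ≡ 176 (mod 227)
2^64 ≡ 176^2 = 30976 ≡ 104 (mod 227)
113 = 64 + 32 + 16 + 1 in binary powers of 2.
So 2^113 ≡ 104 · 176 · 160 · 2 ≡ 226 (mod 227).
Since 2^d ≡ 226 (mod 227), base 2 does not prove 227 composite.

226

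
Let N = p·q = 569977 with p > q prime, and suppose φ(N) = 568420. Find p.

971

φ(n) = (p−1)(q−1) = n − (p+q) + 1, so p + q = 569977 − 568420 + 1 = 1558.
p and q are the roots of t² − 1558t + 569977 = 0.
Discriminant: 1558² − 4·569977 = 2427364 − 2279908 = 147456; √147456 = 384.
q = (1558 − 384)/2 = 587, p = (1558 + 384)/2 = 971.
Check: 587 · 971 = 569977.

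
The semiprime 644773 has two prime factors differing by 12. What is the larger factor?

Since p = q + 12, we have 644773 = q(q + 12), so q² + 12q − 644773 = 0.
Discriminant: 12² + 4·644773 = 144 + 2579092 = 2579236; √2579236 = 1606.
q = (−12 + 1606)/2 = 797, and p = q + 12 = 809.
Check: 797 · 809 = 644773.

809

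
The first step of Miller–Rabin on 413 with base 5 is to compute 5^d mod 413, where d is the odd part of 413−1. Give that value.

19

413 − 1 = 412 = 2^2 · 103, so d = 103.
5^1 ≡ 5 (mod 413)
5^2 ≡ 5^2 = 25 ≡ 25 (mod 413)
5^4 ≡ 25^2 = 625 ≡ 212 (mod 413)
5^8 ≡ 212^2 = 44944 ≡ 340 (mod 413)
5^16 ≡ 340^2 = 115600 ≡ 373 (mod 413)
5^32 ≡ 373^2 = 139129 ≡ 361 (mod 413)
5^64 ≡ 361^2 = 130321 ≡ 226 (mod 413)
103 = 64 + 32 + 4 + 2 + 1 in binary powers of 2.
So 5^103 ≡ 226 · 361 · 212 · 25 · 5 ≡ 19 (mod 413).
Squaring chain: 19 → 361; never reaches −1, so base 5 is a Miller–Rabin witness that 413 is composite.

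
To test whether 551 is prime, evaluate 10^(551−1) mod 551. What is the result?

10^1 ≡ 10 (mod 551)
10^2 ≡ 10^2 = 100 ≡ 100 (mod 551)
10^4 ≡ 100^2 = 10000 ≡ 82 (mod 551)
10^8 ≡ 82^2 = 6724 ≡ 112 (mod 551)
10^16 ≡ 112^2 = 12544 ≡ 422 (mod 551)
10^32 ≡ 422^2 = 178084 ≡ 111 (mod 551)
10^64 ≡ 111^2 = 12321 ≡ 199 (mod 551)
10^128 ≡ 199^2 = 39601 ≡ 480 (mod 551)
10^256 ≡ 480^2 = 230400 ≡ 82 (mod 551)
10^512 ≡ 82^2 = 6724 ≡ 112 (mod 551)
550 = 512 + 32 + 4 + 2 in binary powers of 2.
So 10^550 ≡ 112 · 111 · 82 · 100 ≡ 237 (mod 551).
Since 237 ≠ 1, base 10 is a Fermat witness: 551 is composite.

237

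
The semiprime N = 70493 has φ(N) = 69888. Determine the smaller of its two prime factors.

φ(n) = (p−1)(q−1) = n − (p+q) + 1, so p + q = 70493 − 69888 + 1 = 606.
p and q are the roots of t² − 606t + 70493 = 0.
Discriminant: 606² − 4·70493 = 367236 − 281972 = 85264; √85264 = 292.
q = (606 − 292)/2 = 157, p = (606 + 292)/2 = 449.
Check: 157 · 449 = 70493.

157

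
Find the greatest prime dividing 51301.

51301 = 29 · 1769
1769 = 29 · 61
61 is prime.
So 51301 = 29^2 · 61; the largest prime factor is 61.

61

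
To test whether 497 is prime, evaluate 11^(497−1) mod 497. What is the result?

11^1 ≡ 11 (mod 497)
11^2 ≡ 11^2 = 121 ≡ 121 (mod 497)
11^4 ≡ 121^2 = 14641 ≡ 228 (mod 497)
11^8 ≡ 228^2 = 51984 ≡ 296 (mod 497)
11^16 ≡ 296^2 = 87616 ≡ 144 (mod 497)
11^32 ≡ 144^2 = 20736 ≡ 359 (mod 497)
11^64 ≡ 359^2 = 128881 ≡ 158 (mod 497)
11^128 ≡ 158^2 = 24964 ≡ 114 (mod 497)
11^256 ≡ 114^2 = 12996 ≡ 74 (mod 497)
496 = 256 + 128 + 64 + 32 + 16 in binary powers of 2.
So 11^496 ≡ 74 · 114 · 158 · 359 · 144 ≡ 466 (mod 497).
Since 466 ≠ 1, base 11 is a Fermat witness: 497 is composite.

466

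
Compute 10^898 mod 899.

10^1 ≡ 10 (mod 899)
10^2 ≡ 10^2 = 100 ≡ 100 (mod 899)
10^4 ≡ 100^2 = 10000 ≡ 111 (mod 899)
10^8 ≡ 111^2 = 12321 ≡ 634 (mod 899)
10^16 ≡ 634^2 = 401956 ≡ 103 (mod 899)
10^32 ≡ 103^2 = 10609 ≡ 720 (mod 899)
10^64 ≡ 720^2 = 518400 ≡ 576 (mod 899)
10^128 ≡ 576^2 = 331776 ≡ 45 (mod 899)
10^256 ≡ 45^2 = 2025 ≡ 227 (mod 899)
10^512 ≡ 227^2 = 51529 ≡ 286 (mod 899)
898 = 512 + 256 + 128 + 2 in binary powers of 2.
So 10^898 ≡ 286 · 227 · 45 · 100 ≡ 71 (mod 899).
Since 71 ≠ 1, base 10 is a Fermat witness: 899 is composite.

71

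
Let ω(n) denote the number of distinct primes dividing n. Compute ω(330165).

330165 = 3^2 · 36685
36685 = 5 · 7337
7337 = 11 · 667
667 = 23 · 29
330165 = 3^2 · 5 · 11 · 23 · 29, which has 5 distinct prime factors.

5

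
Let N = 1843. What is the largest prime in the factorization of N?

97

1843 = 19 · 97
97 is prime.
So 1843 = 19 · 97; the largest prime factor is 97.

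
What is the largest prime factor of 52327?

71

52327 = 11 · 4757
4757 = 67 · 71
71 is prime.
So 52327 = 11 · 67 · 71; the largest prime factor is 71.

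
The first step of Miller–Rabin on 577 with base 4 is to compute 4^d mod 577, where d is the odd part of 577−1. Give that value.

186

577 − 1 = 576 = 2^6 · 9, so d = 9.
4^1 ≡ 4 (mod 577)
4^2 ≡ 4^2 = 16 ≡ 16 (mod 577)
4^4 ≡ 16^2 = 256 ≡ 256 (mod 577)
4^8 ≡ 256^2 = 65536 ≡ 335 (mod 577)
9 = 8 + 1 in binary powers of 2.
So 4^9 ≡ 335 · 4 ≡ 186 (mod 577).
Squaring chain: 186 → 553 → 576 → 1 → 1 → 1; reaches −1, so base 4 does not prove 577 composite.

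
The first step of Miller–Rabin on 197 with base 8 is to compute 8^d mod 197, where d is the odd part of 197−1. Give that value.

197 − 1 = 196 = 2^2 · 49, so d = 49.
8^1 ≡ 8 (mod 197)
8^2 ≡ 8^2 = 64 ≡ 64 (mod 197)
8^4 ≡ 64^2 = 4096 ≡ 156 (mod 197)
8^8 ≡ 156^2 = 24336 ≡ 105 (mod 197)
8^16 ≡ 105^2 = 11025 ≡ 190 (mod 197)
8^32 ≡ 190^2 = 36100 ≡ 49 (mod 197)
49 = 32 + 16 + 1 in binary powers of 2.
So 8^49 ≡ 49 · 190 · 8 ≡ 14 (mod 197).
Squaring chain: 14 → 196; reaches −1, so base 8 does not prove 197 composite.

14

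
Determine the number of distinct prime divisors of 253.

2

253 = 11 · 23
253 = 11 · 23, which has 2 distinct prime factors.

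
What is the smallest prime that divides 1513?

17

1513 is odd.
Digit sum 10, not divisible by 3.
Ends in 3: not divisible by 5.
7: 1513 = 7·216 + 1
11: 1513 = 11·137 + 6
13: 1513 = 13·116 + 5
17: 1513 = 17·89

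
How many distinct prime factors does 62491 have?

62491 = 11 · 5681
5681 = 13 · 437
437 = 19 · 23
62491 = 11 · 13 · 19 · 23, which has 4 distinct prime factors.

4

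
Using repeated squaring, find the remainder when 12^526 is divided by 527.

12^1 ≡ 12 (mod 527)
12^2 ≡ 12^2 = 144 ≡ 144 (mod 527)
12^4 ≡ 144^2 = 20736 ≡ 183 (mod 527)
12^8 ≡ 183^2 = 33489 ≡ 288 (mod 527)
12^16 ≡ 288^2 = 82944 ≡ 205 (mod 527)
12^32 ≡ 205^2 = 42025 ≡ 392 (mod 527)
12^64 ≡ 392^2 = 153664 ≡ 307 (mod 527)
12^128 ≡ 307^2 = 94249 ≡ 443 (mod 527)
12^256 ≡ 443^2 = 196249 ≡ 205 (mod 527)
12^512 ≡ 205^2 = 42025 ≡ 392 (mod 527)
526 = 512 + 8 + 4 + 2 in binary powers of 2.
So 12^526 ≡ 392 · 288 · 183 · 144 ≡ 236 (mod 527).
Since 236 ≠ 1, base 12 is a Fermat witness: 527 is composite.

236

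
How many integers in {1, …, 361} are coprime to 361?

342

Factor: 361 = 19^2.
φ(361) = 19^1·(19−1) = 342.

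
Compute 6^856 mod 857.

6^1 ≡ 6 (mod 857)
6^2 ≡ 6^2 = 36 ≡ 36 (mod 857)
6^4 ≡ 36^2 = 1296 ≡ 439 (mod 857)
6^8 ≡ 439^2 = 192721 ≡ 753 (mod 857)
6^16 ≡ 753^2 = 567009 ≡ 532 (mod 857)
6^32 ≡ 532^2 = 283024 ≡ 214 (mod 857)
6^64 ≡ 214^2 = 45796 ≡ 375 (mod 857)
6^128 ≡ 375^2 = 140625 ≡ 77 (mod 857)
6^256 ≡ 77^2 = 5929 ≡ 787 (mod 857)
6^512 ≡ 787^2 = 619369 ≡ 615 (mod 857)
856 = 512 + 256 + 64 + 16 + 8 in binary powers of 2.
So 6^856 ≡ 615 · 787 · 375 · 532 · 753 ≡ 1 (mod 857).
Since the result is 1, base 6 gives no evidence that 857 is composite.

1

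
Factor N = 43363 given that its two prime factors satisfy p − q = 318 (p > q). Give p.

Since p = q + 318, we have 43363 = q(q + 318), so q² + 318q − 43363 = 0.
Discriminant: 318² + 4·43363 = 101124 + 173452 = 274576; √274576 = 524.
q = (−318 + 524)/2 = 103, and p = q + 318 = 421.
Check: 103 · 421 = 43363.

421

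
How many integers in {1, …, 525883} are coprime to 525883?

Factor: 525883 = 47 · 67 · 167.
φ(525883) = (47−1) · (67−1) · (167−1) = 46 · 66 · 166 = 503976.

503976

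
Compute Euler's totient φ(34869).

Factor: 34869 = 3 · 59 · 197.
φ(34869) = (3−1) · (59−1) · (197−1) = 2 · 58 · 196 = 22736.

22736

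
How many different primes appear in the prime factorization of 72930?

72930 = 2 · 36465
36465 = 3 · 12155
12155 = 5 · 2431
2431 = 11 · 221
221 = 13 · 17
72930 = 2 · 3 · 5 · 11 · 13 · 17, which has 6 distinct prime factors.

6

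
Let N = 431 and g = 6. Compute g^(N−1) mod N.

6^1 ≡ 6 (mod 431)
6^2 ≡ 6^2 = 36 ≡ 36 (mod 431)
6^4 ≡ 36^2 = 1296 ≡ 3 (mod 431)
6^8 ≡ 3^2 = 9 ≡ 9 (mod 431)
6^16 ≡ 9^2 = 81 ≡ 81 (mod 431)
6^32 ≡ 81^2 = 6561 ≡ 96 (mod 431)
6^64 ≡ 96^2 = 9216 ≡ 165 (mod 431)
6^128 ≡ 165^2 = 27225 ≡ 72 (mod 431)
6^256 ≡ 72^2 = 5184 ≡ 12 (mod 431)
430 = 256 + 128 + 32 + 8 + 4 + 2 in binary powers of 2.
So 6^430 ≡ 12 · 72 · 96 · 9 · 3 · 36 ≡ 1 (mod 431).
Since the result is 1, base 6 gives no evidence that 431 is composite.

1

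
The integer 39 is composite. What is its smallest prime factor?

3

39 is odd.
Digit sum 12, divisible by 3.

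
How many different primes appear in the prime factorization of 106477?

106477 = 7^2 · 2173
2173 = 41 · 53
106477 = 7^2 · 41 · 53, which has 3 distinct prime factors.

3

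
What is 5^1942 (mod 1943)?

1354

5^1 ≡ 5 (mod 1943)
5^2 ≡ 5^2 = 25 ≡ 25 (mod 1943)
5^4 ≡ 25^2 = 625 ≡ 625 (mod 1943)
5^8 ≡ 625^2 = 390625 ≡ 82 (mod 1943)
5^16 ≡ 82^2 = 6724 ≡ 895 (mod 1943)
5^32 ≡ 895^2 = 801025 ≡ 509 (mod 1943)
5^64 ≡ 509^2 = 259081 ≡ 662 (mod 1943)
5^128 ≡ 662^2 = 438244 ≡ 1069 (mod 1943)
5^256 ≡ 1069^2 = 1142761 ≡ 277 (mod 1943)
5^512 ≡ 277^2 = 76729 ≡ 952 (mod 1943)
5^1024 ≡ 952^2 = 906304 ≡ 866 (mod 1943)
1942 = 1024 + 512 + 256 + 128 + 16 + 4 + 2 in binary powers of 2.
So 5^1942 ≡ 866 · 952 · 277 · 1069 · 895 · 625 · 25 ≡ 1354 (mod 1943).
Since 1354 ≠ 1, base 5 is a Fermat witness: 1943 is composite.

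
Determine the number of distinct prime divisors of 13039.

13039 = 13 · 1003
1003 = 17 · 59
13039 = 13 · 17 · 59, which has 3 distinct prime factors.

3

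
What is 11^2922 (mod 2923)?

2258

11^1 ≡ 11 (mod 2923)
11^2 ≡ 11^2 = 121 ≡ 121 (mod 2923)
11^4 ≡ 121^2 = 14641 ≡ 26 (mod 2923)
11^8 ≡ 26^2 = 676 ≡ 676 (mod 2923)
11^16 ≡ 676^2 = 456976 ≡ 988 (mod 2923)
11^32 ≡ 988^2 = 976144 ≡ 2785 (mod 2923)
11^64 ≡ 2785^2 = 7756225 ≡ 1506 (mod 2923)
11^128 ≡ 1506^2 = 2268036 ≡ 2711 (mod 2923)
11^256 ≡ 2711^2 = 7349521 ≡ 1099 (mod 2923)
11^512 ≡ 1099^2 = 1207801 ≡ 602 (mod 2923)
11^1024 ≡ 602^2 = 362404 ≡ 2875 (mod 2923)
11^2048 ≡ 2875^2 = 8265625 ≡ 2304 (mod 2923)
2922 = 2048 + 512 + 256 + 64 + 32 + 8 + 2 in binary powers of 2.
So 11^2922 ≡ 2304 · 602 · 1099 · 1506 · 2785 · 676 · 121 ≡ 2258 (mod 2923).
Since 2258 ≠ 1, base 11 is a Fermat witness: 2923 is composite.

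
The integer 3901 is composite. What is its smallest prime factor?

47

3901 is odd.
Digit sum 13, not divisible by 3.
Ends in 1: not divisible by 5.
7: 3901 = 7·557 + 2
11: 3901 = 11·354 + 7
13: 3901 = 13·300 + 1
17: 3901 = 17·229 + 8
19: 3901 = 19·205 + 6
23: 3901 = 23·169 + 14
29: 3901 = 29·134 + 15
31: 3901 = 31·125 + 26
37: 3901 = 37·105 + 16
41: 3901 = 41·95 + 6
43: 3901 = 43·90 + 31
47: 3901 = 47·83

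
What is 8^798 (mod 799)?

8^1 ≡ 8 (mod 799)
8^2 ≡ 8^2 = 64 ≡ 64 (mod 799)
8^4 ≡ 64^2 = 4096 ≡ 101 (mod 799)
8^8 ≡ 101^2 = 10201 ≡ 613 (mod 799)
8^16 ≡ 613^2 = 375769 ≡ 239 (mod 799)
8^32 ≡ 239^2 = 57121 ≡ 392 (mod 799)
8^64 ≡ 392^2 = 153664 ≡ 256 (mod 799)
8^128 ≡ 256^2 = 65536 ≡ 18 (mod 799)
8^256 ≡ 18^2 = 324 ≡ 324 (mod 799)
8^512 ≡ 324^2 = 104976 ≡ 307 (mod 799)
798 = 512 + 256 + 16 + 8 + 4 + 2 in binary powers of 2.
So 8^798 ≡ 307 · 324 · 239 · 613 · 101 · 64 ≡ 4 (mod 799).
Since 4 ≠ 1, base 8 is a Fermat witness: 799 is composite.

4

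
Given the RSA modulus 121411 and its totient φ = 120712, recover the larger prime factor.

383

φ(n) = (p−1)(q−1) = n − (p+q) + 1, so p + q = 121411 − 120712 + 1 = 700.
p and q are the roots of t² − 700t + 121411 = 0.
Discriminant: 700² − 4·121411 = 490000 − 485644 = 4356; √4356 = 66.
q = (700 − 66)/2 = 317, p = (700 + 66)/2 = 383.
Check: 317 · 383 = 121411.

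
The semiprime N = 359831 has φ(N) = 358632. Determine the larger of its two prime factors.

613

φ(n) = (p−1)(q−1) = n − (p+q) + 1, so p + q = 359831 − 358632 + 1 = 1200.
p and q are the roots of t² − 1200t + 359831 = 0.
Discriminant: 1200² − 4·359831 = 1440000 − 1439324 = 676; √676 = 26.
q = (1200 − 26)/2 = 587, p = (1200 + 26)/2 = 613.
Check: 587 · 613 = 359831.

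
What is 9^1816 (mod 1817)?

1021

9^1 ≡ 9 (mod 1817)
9^2 ≡ 9^2 = 81 ≡ 81 (mod 1817)
9^4 ≡ 81^2 = 6561 ≡ 1110 (mod 1817)
9^8 ≡ 1110^2 = 1232100 ≡ 174 (mod 1817)
9^16 ≡ 174^2 = 30276 ≡ 1204 (mod 1817)
9^32 ≡ 1204^2 = 1449616 ≡ 1467 (mod 1817)
9^64 ≡ 1467^2 = 2152089 ≡ 761 (mod 1817)
9^128 ≡ 761^2 = 579121 ≡ 1315 (mod 1817)
9^256 ≡ 1315^2 = 1729225 ≡ 1258 (mod 1817)
9^512 ≡ 1258^2 = 1582564 ≡ 1774 (mod 1817)
9^1024 ≡ 1774^2 = 3147076 ≡ 32 (mod 1817)
1816 = 1024 + 512 + 256 + 16 + 8 in binary powers of 2.
So 9^1816 ≡ 32 · 1774 · 1258 · 1204 · 174 ≡ 1021 (mod 1817).
Since 1021 ≠ 1, base 9 is a Fermat witness: 1817 is composite.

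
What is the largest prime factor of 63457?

89

63457 = 23 · 2759
2759 = 31 · 89
89 is prime.
So 63457 = 23 · 31 · 89; the largest prime factor is 89.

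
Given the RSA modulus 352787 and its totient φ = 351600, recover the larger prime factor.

φ(n) = (p−1)(q−1) = n − (p+q) + 1, so p + q = 352787 − 351600 + 1 = 1188.
p and q are the roots of t² − 1188t + 352787 = 0.
Discriminant: 1188² − 4·352787 = 1411344 − 1411148 = 196; √196 = 14.
q = (1188 − 14)/2 = 587, p = (1188 + 14)/2 = 601.
Check: 587 · 601 = 352787.

601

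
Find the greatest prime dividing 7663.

7663 = 79 · 97
97 is prime.
So 7663 = 79 · 97; the largest prime factor is 97.

97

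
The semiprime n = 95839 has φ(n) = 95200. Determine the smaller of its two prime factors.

φ(n) = (p−1)(q−1) = n − (p+q) + 1, so p + q = 95839 − 95200 + 1 = 640.
p and q are the roots of t² − 640t + 95839 = 0.
Discriminant: 640² − 4·95839 = 409600 − 383356 = 26244; √26244 = 162.
q = (640 − 162)/2 = 239, p = (640 + 162)/2 = 401.
Check: 239 · 401 = 95839.

239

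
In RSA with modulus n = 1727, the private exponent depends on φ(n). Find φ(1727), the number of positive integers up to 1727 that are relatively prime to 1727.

Factor: 1727 = 11 · 157.
φ(1727) = (11−1) · (157−1) = 10 · 156 = 1560.

1560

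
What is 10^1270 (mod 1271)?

10^1 ≡ 10 (mod 1271)
10^2 ≡ 10^2 = 100 ≡ 100 (mod 1271)
10^4 ≡ 100^2 = 10000 ≡ 1103 (mod 1271)
10^8 ≡ 1103^2 = 1216609 ≡ 262 (mod 1271)
10^16 ≡ 262^2 = 68644 ≡ 10 (mod 1271)
10^32 ≡ 10^2 = 100 ≡ 100 (mod 1271)
10^64 ≡ 100^2 = 10000 ≡ 1103 (mod 1271)
10^128 ≡ 1103^2 = 1216609 ≡ 262 (mod 1271)
10^256 ≡ 262^2 = 68644 ≡ 10 (mod 1271)
10^512 ≡ 10^2 = 100 ≡ 100 (mod 1271)
10^1024 ≡ 100^2 = 10000 ≡ 1103 (mod 1271)
1270 = 1024 + 128 + 64 + 32 + 16 + 4 + 2 in binary powers of 2.
So 10^1270 ≡ 1103 · 262 · 1103 · 100 · 10 · 1103 · 100 ≡ 780 (mod 1271).
Since 780 ≠ 1, base 10 is a Fermat witness: 1271 is composite.

780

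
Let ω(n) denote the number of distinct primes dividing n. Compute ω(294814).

294814 = 2 · 147407
147407 = 13 · 11339
11339 = 17 · 667
667 = 23 · 29
294814 = 2 · 13 · 17 · 23 · 29, which has 5 distinct prime factors.

5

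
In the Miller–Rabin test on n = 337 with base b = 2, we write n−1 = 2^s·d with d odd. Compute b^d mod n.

337 − 1 = 336 = 2^4 · 21, so d = 21.
2^1 ≡ 2 (mod 337)
2^2 ≡ 2^2 = 4 ≡ 4 (mod 337)
2^4 ≡ 4^2 = 16 ≡ 16 (mod 337)
2^8 ≡ 16^2 = 256 ≡ 256 (mod 337)
2^16 ≡ 256^2 = 65536 ≡ 158 (mod 337)
21 = 16 + 4 + 1 in binary powers of 2.
So 2^21 ≡ 158 · 16 · 2 ≡ 1 (mod 337).
Since 2^d ≡ 1 (mod 337), base 2 does not prove 337 composite.

1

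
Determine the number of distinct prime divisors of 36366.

36366 = 2 · 18183
18183 = 3 · 6061
6061 = 11 · 551
551 = 19 · 29
36366 = 2 · 3 · 11 · 19 · 29, which has 5 distinct prime factors.

5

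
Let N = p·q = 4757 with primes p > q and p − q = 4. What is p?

Since p = q + 4, we have 4757 = q(q + 4), so q² + 4q − 4757 = 0.
Discriminant: 4² + 4·4757 = 16 + 19028 = 19044; √19044 = 138.
q = (−4 + 138)/2 = 67, and p = q + 4 = 71.
Check: 67 · 71 = 4757.

71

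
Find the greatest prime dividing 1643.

53

1643 = 31 · 53
53 is prime.
So 1643 = 31 · 53; the largest prime factor is 53.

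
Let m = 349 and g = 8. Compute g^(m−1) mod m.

8^1 ≡ 8 (mod 349)
8^2 ≡ 8^2 = 64 ≡ 64 (mod 349)
8^4 ≡ 64^2 = 4096 ≡ 257 (mod 349)
8^8 ≡ 257^2 = 66049 ≡ 88 (mod 349)
8^16 ≡ 88^2 = 7744 ≡ 66 (mod 349)
8^32 ≡ 66^2 = 4356 ≡ 168 (mod 349)
8^64 ≡ 168^2 = 28224 ≡ 304 (mod 349)
8^128 ≡ 304^2 = 92416 ≡ 280 (mod 349)
8^256 ≡ 280^2 = 78400 ≡ 224 (mod 349)
348 = 256 + 64 + 16 + 8 + 4 in binary powers of 2.
So 8^348 ≡ 224 · 304 · 66 · 88 · 257 ≡ 1 (mod 349).
Since the result is 1, base 8 gives no evidence that 349 is composite.

1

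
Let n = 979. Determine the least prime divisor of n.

11

979 is odd.
Digit sum 25, not divisible by 3.
Ends in 9: not divisible by 5.
7: 979 = 7·139 + 6
11: 979 = 11·89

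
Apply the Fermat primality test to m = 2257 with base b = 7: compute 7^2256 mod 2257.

1728

7^1 ≡ 7 (mod 2257)
7^2 ≡ 7^2 = 49 ≡ 49 (mod 2257)
7^4 ≡ 49^2 = 2401 ≡ 144 (mod 2257)
7^8 ≡ 144^2 = 20736 ≡ 423 (mod 2257)
7^16 ≡ 423^2 = 178929 ≡ 626 (mod 2257)
7^32 ≡ 626^2 = 391876 ≡ 1415 (mod 2257)
7^64 ≡ 1415^2 = 2002225 ≡ 266 (mod 2257)
7^128 ≡ 266^2 = 70756 ≡ 789 (mod 2257)
7^256 ≡ 789^2 = 622521 ≡ 1846 (mod 2257)
7^512 ≡ 1846^2 = 3407716 ≡ 1903 (mod 2257)
7^1024 ≡ 1903^2 = 3621409 ≡ 1181 (mod 2257)
7^2048 ≡ 1181^2 = 1394761 ≡ 2192 (mod 2257)
2256 = 2048 + 128 + 64 + 16 in binary powers of 2.
So 7^2256 ≡ 2192 · 789 · 266 · 626 ≡ 1728 (mod 2257).
Since 1728 ≠ 1, base 7 is a Fermat witness: 2257 is composite.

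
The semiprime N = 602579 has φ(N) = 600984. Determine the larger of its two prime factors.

φ(n) = (p−1)(q−1) = n − (p+q) + 1, so p + q = 602579 − 600984 + 1 = 1596.
p and q are the roots of t² − 1596t + 602579 = 0.
Discriminant: 1596² − 4·602579 = 2547216 − 2410316 = 136900; √136900 = 370.
q = (1596 − 370)/2 = 613, p = (1596 + 370)/2 = 983.
Check: 613 · 983 = 602579.

983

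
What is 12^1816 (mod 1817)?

12^1 ≡ 12 (mod 1817)
12^2 ≡ 12^2 = 144 ≡ 144 (mod 1817)
12^4 ≡ 144^2 = 20736 ≡ 749 (mod 1817)
12^8 ≡ 749^2 = 561001 ≡ 1365 (mod 1817)
12^16 ≡ 1365^2 = 1863225 ≡ 800 (mod 1817)
12^32 ≡ 800^2 = 640000 ≡ 416 (mod 1817)
12^64 ≡ 416^2 = 173056 ≡ 441 (mod 1817)
12^128 ≡ 441^2 = 194481 ≡ 62 (mod 1817)
12^256 ≡ 62^2 = 3844 ≡ 210 (mod 1817)
12^512 ≡ 210^2 = 44100 ≡ 492 (mod 1817)
12^1024 ≡ 492^2 = 242064 ≡ 403 (mod 1817)
1816 = 1024 + 512 + 256 + 16 + 8 in binary powers of 2.
So 12^1816 ≡ 403 · 492 · 210 · 800 · 1365 ≡ 1553 (mod 1817).
Since 1553 ≠ 1, base 12 is a Fermat witness: 1817 is composite.

1553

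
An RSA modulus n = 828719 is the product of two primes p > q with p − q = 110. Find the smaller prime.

857

Since p = q + 110, we have 828719 = q(q + 110), so q² + 110q − 828719 = 0.
Discriminant: 110² + 4·828719 = 12100 + 3314876 = 3326976; √3326976 = 1824.
q = (−110 + 1824)/2 = 857, and p = q + 110 = 967.
Check: 857 · 967 = 828719.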